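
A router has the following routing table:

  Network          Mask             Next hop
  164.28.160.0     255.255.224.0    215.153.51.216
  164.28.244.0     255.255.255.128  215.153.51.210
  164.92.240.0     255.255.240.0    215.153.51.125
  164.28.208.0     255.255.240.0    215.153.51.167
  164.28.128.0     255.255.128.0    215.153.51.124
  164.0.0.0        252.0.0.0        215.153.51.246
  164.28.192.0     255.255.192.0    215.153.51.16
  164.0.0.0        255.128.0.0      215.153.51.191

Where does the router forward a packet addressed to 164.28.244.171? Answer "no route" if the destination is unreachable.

215.153.51.16

Routes whose prefix contains 164.28.244.171:
  164.0.0.0/6 (164.0.0.0 - 167.255.255.255) -> 215.153.51.246
  164.0.0.0/9 (164.0.0.0 - 164.127.255.255) -> 215.153.51.191
  164.28.128.0/17 (164.28.128.0 - 164.28.255.255) -> 215.153.51.124
  164.28.192.0/18 (164.28.192.0 - 164.28.255.255) -> 215.153.51.16
More-specific entries that do NOT match:
  164.28.244.0/25 (164.28.244.0 - 164.28.244.127) does not contain 164.28.244.171
  164.92.240.0/20 (164.92.240.0 - 164.92.255.255) does not contain 164.28.244.171
  164.28.208.0/20 (164.28.208.0 - 164.28.223.255) does not contain 164.28.244.171
  164.28.160.0/19 (164.28.160.0 - 164.28.191.255) does not contain 164.28.244.171
Longest matching prefix is /18 -> next hop 215.153.51.16.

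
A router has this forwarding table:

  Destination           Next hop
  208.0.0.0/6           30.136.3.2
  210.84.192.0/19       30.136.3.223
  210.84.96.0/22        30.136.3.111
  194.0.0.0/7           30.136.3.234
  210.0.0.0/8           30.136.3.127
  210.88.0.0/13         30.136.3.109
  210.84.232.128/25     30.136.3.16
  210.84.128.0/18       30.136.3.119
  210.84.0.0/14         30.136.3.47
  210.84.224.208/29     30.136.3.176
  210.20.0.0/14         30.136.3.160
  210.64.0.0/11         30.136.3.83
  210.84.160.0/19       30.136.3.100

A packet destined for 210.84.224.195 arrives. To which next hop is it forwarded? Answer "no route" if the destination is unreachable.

30.136.3.47

Routes whose prefix contains 210.84.224.195:
  208.0.0.0/6 (208.0.0.0 - 211.255.255.255) -> 30.136.3.2
  210.0.0.0/8 (210.0.0.0 - 210.255.255.255) -> 30.136.3.127
  210.64.0.0/11 (210.64.0.0 - 210.95.255.255) -> 30.136.3.83
  210.84.0.0/14 (210.84.0.0 - 210.87.255.255) -> 30.136.3.47
More-specific entries that do NOT match:
  210.84.224.208/29 (210.84.224.208 - 210.84.224.215) does not contain 210.84.224.195
  210.84.232.128/25 (210.84.232.128 - 210.84.232.255) does not contain 210.84.224.195
  210.84.96.0/22 (210.84.96.0 - 210.84.99.255) does not contain 210.84.224.195
  210.84.192.0/19 (210.84.192.0 - 210.84.223.255) does not contain 210.84.224.195
  210.84.160.0/19 (210.84.160.0 - 210.84.191.255) does not contain 210.84.224.195
  210.84.128.0/18 (210.84.128.0 - 210.84.191.255) does not contain 210.84.224.195
Longest matching prefix is /14 -> next hop 30.136.3.47.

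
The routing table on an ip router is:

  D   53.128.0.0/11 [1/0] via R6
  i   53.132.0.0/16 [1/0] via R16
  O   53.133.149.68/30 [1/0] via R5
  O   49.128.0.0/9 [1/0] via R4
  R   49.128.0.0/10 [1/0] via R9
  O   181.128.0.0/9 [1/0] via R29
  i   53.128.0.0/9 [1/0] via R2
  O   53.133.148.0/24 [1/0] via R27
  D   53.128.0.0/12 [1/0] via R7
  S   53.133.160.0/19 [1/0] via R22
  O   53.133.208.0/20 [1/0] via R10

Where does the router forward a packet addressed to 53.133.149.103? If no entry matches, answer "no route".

Routes whose prefix contains 53.133.149.103:
  53.128.0.0/9 (53.128.0.0 - 53.255.255.255) -> R2
  53.128.0.0/11 (53.128.0.0 - 53.159.255.255) -> R6
  53.128.0.0/12 (53.128.0.0 - 53.143.255.255) -> R7
More-specific entries that do NOT match:
  53.133.149.68/30 (53.133.149.68 - 53.133.149.71) does not contain 53.133.149.103
  53.133.148.0/24 (53.133.148.0 - 53.133.148.255) does not contain 53.133.149.103
  53.133.208.0/20 (53.133.208.0 - 53.133.223.255) does not contain 53.133.149.103
  53.133.160.0/19 (53.133.160.0 - 53.133.191.255) does not contain 53.133.149.103
  53.132.0.0/16 (53.132.0.0 - 53.132.255.255) does not contain 53.133.149.103
Longest matching prefix is /12 -> next hop R7.

R7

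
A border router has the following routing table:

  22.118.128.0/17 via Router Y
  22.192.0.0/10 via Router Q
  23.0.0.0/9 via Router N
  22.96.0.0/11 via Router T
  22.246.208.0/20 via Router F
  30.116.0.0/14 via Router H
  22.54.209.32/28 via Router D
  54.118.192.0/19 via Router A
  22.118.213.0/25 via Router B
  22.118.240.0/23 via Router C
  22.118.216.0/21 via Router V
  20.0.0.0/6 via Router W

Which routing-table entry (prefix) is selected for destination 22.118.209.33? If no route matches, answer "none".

Entries matching 22.118.209.33:
  20.0.0.0/6 (20.0.0.0 - 23.255.255.255)
  22.96.0.0/11 (22.96.0.0 - 22.127.255.255)
  22.118.128.0/17 (22.118.128.0 - 22.118.255.255)
Most specific is 22.118.128.0/17.

22.118.128.0/17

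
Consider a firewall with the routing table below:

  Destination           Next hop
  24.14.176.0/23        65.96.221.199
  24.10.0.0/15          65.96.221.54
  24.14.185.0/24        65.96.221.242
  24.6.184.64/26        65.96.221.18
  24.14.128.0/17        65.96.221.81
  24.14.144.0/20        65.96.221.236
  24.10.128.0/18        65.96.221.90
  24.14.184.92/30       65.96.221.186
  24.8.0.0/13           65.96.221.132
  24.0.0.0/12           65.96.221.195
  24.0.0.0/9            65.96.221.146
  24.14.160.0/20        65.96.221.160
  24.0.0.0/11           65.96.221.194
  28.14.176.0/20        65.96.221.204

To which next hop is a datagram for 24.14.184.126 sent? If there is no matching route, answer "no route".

65.96.221.81

Routes whose prefix contains 24.14.184.126:
  24.0.0.0/9 (24.0.0.0 - 24.127.255.255) -> 65.96.221.146
  24.0.0.0/11 (24.0.0.0 - 24.31.255.255) -> 65.96.221.194
  24.0.0.0/12 (24.0.0.0 - 24.15.255.255) -> 65.96.221.195
  24.8.0.0/13 (24.8.0.0 - 24.15.255.255) -> 65.96.221.132
  24.14.128.0/17 (24.14.128.0 - 24.14.255.255) -> 65.96.221.81
More-specific entries that do NOT match:
  24.14.184.92/30 (24.14.184.92 - 24.14.184.95) does not contain 24.14.184.126
  24.6.184.64/26 (24.6.184.64 - 24.6.184.127) does not contain 24.14.184.126
  24.14.185.0/24 (24.14.185.0 - 24.14.185.255) does not contain 24.14.184.126
  24.14.176.0/23 (24.14.176.0 - 24.14.177.255) does not contain 24.14.184.126
  24.14.144.0/20 (24.14.144.0 - 24.14.159.255) does not contain 24.14.184.126
  24.14.160.0/20 (24.14.160.0 - 24.14.175.255) does not contain 24.14.184.126
  28.14.176.0/20 (28.14.176.0 - 28.14.191.255) does not contain 24.14.184.126
  24.10.128.0/18 (24.10.128.0 - 24.10.191.255) does not contain 24.14.184.126
Longest matching prefix is /17 -> next hop 65.96.221.81.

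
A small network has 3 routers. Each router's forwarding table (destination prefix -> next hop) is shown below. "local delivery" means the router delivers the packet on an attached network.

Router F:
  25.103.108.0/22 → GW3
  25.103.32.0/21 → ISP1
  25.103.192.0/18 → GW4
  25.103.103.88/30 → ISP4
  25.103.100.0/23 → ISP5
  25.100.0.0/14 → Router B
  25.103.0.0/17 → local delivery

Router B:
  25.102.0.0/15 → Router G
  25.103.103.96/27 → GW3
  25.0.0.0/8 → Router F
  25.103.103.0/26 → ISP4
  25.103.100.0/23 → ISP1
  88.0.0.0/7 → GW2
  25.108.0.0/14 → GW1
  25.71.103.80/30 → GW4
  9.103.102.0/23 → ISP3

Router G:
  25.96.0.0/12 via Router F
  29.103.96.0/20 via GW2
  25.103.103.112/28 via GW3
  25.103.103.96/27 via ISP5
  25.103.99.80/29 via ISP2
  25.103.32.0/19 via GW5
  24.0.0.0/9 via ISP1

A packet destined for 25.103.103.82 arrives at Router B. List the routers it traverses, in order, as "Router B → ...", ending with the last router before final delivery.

Router B → Router G → Router F

At Router B: longest match for 25.103.103.82 is 25.102.0.0/15 -> Router G
At Router G: longest match for 25.103.103.82 is 25.96.0.0/12 -> Router F
At Router F: longest match for 25.103.103.82 is 25.103.0.0/17 -> local delivery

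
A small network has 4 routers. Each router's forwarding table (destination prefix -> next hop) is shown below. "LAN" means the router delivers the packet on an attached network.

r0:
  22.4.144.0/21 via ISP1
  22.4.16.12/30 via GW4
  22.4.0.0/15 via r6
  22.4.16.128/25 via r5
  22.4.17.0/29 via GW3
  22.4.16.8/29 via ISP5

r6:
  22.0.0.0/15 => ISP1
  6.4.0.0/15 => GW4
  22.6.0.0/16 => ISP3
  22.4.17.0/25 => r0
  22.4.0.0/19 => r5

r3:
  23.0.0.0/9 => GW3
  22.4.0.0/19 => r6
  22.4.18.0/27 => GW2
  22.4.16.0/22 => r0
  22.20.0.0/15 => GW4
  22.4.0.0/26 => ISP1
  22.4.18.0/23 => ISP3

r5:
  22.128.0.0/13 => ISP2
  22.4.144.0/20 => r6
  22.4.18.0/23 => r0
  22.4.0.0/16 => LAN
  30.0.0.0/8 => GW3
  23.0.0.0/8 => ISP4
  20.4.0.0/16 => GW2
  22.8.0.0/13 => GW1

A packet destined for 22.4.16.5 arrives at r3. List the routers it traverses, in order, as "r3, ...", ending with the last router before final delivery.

At r3: longest match for 22.4.16.5 is 22.4.16.0/22 -> r0
At r0: longest match for 22.4.16.5 is 22.4.0.0/15 -> r6
At r6: longest match for 22.4.16.5 is 22.4.0.0/19 -> r5
At r5: longest match for 22.4.16.5 is 22.4.0.0/16 -> LAN

r3, r0, r6, r5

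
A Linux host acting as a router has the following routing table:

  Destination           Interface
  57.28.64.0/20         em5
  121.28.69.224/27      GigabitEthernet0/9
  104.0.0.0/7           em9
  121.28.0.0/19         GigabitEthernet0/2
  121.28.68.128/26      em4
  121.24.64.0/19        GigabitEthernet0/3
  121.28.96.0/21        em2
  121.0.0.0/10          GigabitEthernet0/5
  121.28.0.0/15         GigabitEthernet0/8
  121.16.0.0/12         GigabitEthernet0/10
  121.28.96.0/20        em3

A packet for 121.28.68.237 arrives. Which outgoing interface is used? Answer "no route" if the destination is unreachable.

GigabitEthernet0/8

Routes whose prefix contains 121.28.68.237:
  121.0.0.0/10 (121.0.0.0 - 121.63.255.255) -> GigabitEthernet0/5
  121.16.0.0/12 (121.16.0.0 - 121.31.255.255) -> GigabitEthernet0/10
  121.28.0.0/15 (121.28.0.0 - 121.29.255.255) -> GigabitEthernet0/8
More-specific entries that do NOT match:
  121.28.69.224/27 (121.28.69.224 - 121.28.69.255) does not contain 121.28.68.237
  121.28.68.128/26 (121.28.68.128 - 121.28.68.191) does not contain 121.28.68.237
  121.28.96.0/21 (121.28.96.0 - 121.28.103.255) does not contain 121.28.68.237
  57.28.64.0/20 (57.28.64.0 - 57.28.79.255) does not contain 121.28.68.237
  121.28.96.0/20 (121.28.96.0 - 121.28.111.255) does not contain 121.28.68.237
  121.28.0.0/19 (121.28.0.0 - 121.28.31.255) does not contain 121.28.68.237
  121.24.64.0/19 (121.24.64.0 - 121.24.95.255) does not contain 121.28.68.237
Longest matching prefix is /15 -> interface GigabitEthernet0/8.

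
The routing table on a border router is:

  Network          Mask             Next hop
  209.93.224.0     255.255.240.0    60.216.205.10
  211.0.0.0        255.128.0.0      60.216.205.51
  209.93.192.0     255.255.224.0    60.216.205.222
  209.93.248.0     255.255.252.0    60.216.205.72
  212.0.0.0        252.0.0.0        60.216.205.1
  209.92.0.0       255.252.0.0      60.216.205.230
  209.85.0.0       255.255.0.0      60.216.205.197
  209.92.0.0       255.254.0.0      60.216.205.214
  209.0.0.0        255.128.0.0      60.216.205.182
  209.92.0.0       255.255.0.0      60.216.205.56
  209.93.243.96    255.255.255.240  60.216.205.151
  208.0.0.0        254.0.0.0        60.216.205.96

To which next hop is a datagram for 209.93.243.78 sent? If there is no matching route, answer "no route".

Routes whose prefix contains 209.93.243.78:
  208.0.0.0/7 (208.0.0.0 - 209.255.255.255) -> 60.216.205.96
  209.0.0.0/9 (209.0.0.0 - 209.127.255.255) -> 60.216.205.182
  209.92.0.0/14 (209.92.0.0 - 209.95.255.255) -> 60.216.205.230
  209.92.0.0/15 (209.92.0.0 - 209.93.255.255) -> 60.216.205.214
More-specific entries that do NOT match:
  209.93.243.96/28 (209.93.243.96 - 209.93.243.111) does not contain 209.93.243.78
  209.93.248.0/22 (209.93.248.0 - 209.93.251.255) does not contain 209.93.243.78
  209.93.224.0/20 (209.93.224.0 - 209.93.239.255) does not contain 209.93.243.78
  209.93.192.0/19 (209.93.192.0 - 209.93.223.255) does not contain 209.93.243.78
  209.85.0.0/16 (209.85.0.0 - 209.85.255.255) does not contain 209.93.243.78
  209.92.0.0/16 (209.92.0.0 - 209.92.255.255) does not contain 209.93.243.78
Longest matching prefix is /15 -> next hop 60.216.205.214.

60.216.205.214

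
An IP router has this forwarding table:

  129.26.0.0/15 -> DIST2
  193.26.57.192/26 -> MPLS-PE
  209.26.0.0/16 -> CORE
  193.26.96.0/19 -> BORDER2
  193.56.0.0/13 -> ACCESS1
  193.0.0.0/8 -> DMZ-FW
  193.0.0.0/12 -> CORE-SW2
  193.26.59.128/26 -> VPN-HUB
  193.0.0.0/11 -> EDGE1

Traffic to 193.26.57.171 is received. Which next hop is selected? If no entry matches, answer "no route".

EDGE1

Routes whose prefix contains 193.26.57.171:
  193.0.0.0/8 (193.0.0.0 - 193.255.255.255) -> DMZ-FW
  193.0.0.0/11 (193.0.0.0 - 193.31.255.255) -> EDGE1
More-specific entries that do NOT match:
  193.26.57.192/26 (193.26.57.192 - 193.26.57.255) does not contain 193.26.57.171
  193.26.59.128/26 (193.26.59.128 - 193.26.59.191) does not contain 193.26.57.171
  193.26.96.0/19 (193.26.96.0 - 193.26.127.255) does not contain 193.26.57.171
  209.26.0.0/16 (209.26.0.0 - 209.26.255.255) does not contain 193.26.57.171
  129.26.0.0/15 (129.26.0.0 - 129.27.255.255) does not contain 193.26.57.171
  193.56.0.0/13 (193.56.0.0 - 193.63.255.255) does not contain 193.26.57.171
  193.0.0.0/12 (193.0.0.0 - 193.15.255.255) does not contain 193.26.57.171
Longest matching prefix is /11 -> next hop EDGE1.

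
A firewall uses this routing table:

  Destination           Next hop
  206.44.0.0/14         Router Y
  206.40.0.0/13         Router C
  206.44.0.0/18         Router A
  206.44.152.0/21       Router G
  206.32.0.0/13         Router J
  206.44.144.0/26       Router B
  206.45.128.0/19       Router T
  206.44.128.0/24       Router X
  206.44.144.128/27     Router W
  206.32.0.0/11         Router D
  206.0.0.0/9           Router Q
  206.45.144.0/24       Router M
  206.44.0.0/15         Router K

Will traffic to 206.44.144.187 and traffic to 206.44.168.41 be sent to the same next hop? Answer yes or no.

206.44.144.187: longest match 206.44.0.0/15 -> Router K
206.44.168.41: longest match 206.44.0.0/15 -> Router K

yes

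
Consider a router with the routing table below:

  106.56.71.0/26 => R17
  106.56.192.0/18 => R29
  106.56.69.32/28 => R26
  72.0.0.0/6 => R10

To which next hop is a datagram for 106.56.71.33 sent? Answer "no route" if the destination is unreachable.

Routes whose prefix contains 106.56.71.33:
  106.56.71.0/26 (106.56.71.0 - 106.56.71.63) -> R17
More-specific entries that do NOT match:
  106.56.69.32/28 (106.56.69.32 - 106.56.69.47) does not contain 106.56.71.33
Longest matching prefix is /26 -> next hop R17.

R17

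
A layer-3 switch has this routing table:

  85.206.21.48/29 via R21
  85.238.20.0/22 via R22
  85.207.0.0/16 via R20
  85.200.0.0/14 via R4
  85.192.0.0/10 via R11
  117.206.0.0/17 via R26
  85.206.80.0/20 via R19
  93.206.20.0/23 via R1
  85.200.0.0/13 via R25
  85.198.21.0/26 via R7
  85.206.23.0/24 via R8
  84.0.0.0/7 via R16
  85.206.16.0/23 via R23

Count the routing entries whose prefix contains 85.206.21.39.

3

Prefixes containing 85.206.21.39:
  84.0.0.0/7 (84.0.0.0 - 85.255.255.255)
  85.192.0.0/10 (85.192.0.0 - 85.255.255.255)
  85.200.0.0/13 (85.200.0.0 - 85.207.255.255)
Total matching entries: 3.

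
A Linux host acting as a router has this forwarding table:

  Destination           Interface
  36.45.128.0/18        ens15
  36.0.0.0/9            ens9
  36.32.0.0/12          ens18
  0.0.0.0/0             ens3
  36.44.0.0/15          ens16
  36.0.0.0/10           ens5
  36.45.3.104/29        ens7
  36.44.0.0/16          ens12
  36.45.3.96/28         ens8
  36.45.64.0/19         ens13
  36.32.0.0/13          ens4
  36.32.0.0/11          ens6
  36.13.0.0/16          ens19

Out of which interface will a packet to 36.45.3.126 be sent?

Routes whose prefix contains 36.45.3.126:
  0.0.0.0/0 (default, matches everything) -> ens3
  36.0.0.0/9 (36.0.0.0 - 36.127.255.255) -> ens9
  36.0.0.0/10 (36.0.0.0 - 36.63.255.255) -> ens5
  36.32.0.0/11 (36.32.0.0 - 36.63.255.255) -> ens6
  36.32.0.0/12 (36.32.0.0 - 36.47.255.255) -> ens18
  36.44.0.0/15 (36.44.0.0 - 36.45.255.255) -> ens16
More-specific entries that do NOT match:
  36.45.3.104/29 (36.45.3.104 - 36.45.3.111) does not contain 36.45.3.126
  36.45.3.96/28 (36.45.3.96 - 36.45.3.111) does not contain 36.45.3.126
  36.45.64.0/19 (36.45.64.0 - 36.45.95.255) does not contain 36.45.3.126
  36.45.128.0/18 (36.45.128.0 - 36.45.191.255) does not contain 36.45.3.126
  36.44.0.0/16 (36.44.0.0 - 36.44.255.255) does not contain 36.45.3.126
  36.13.0.0/16 (36.13.0.0 - 36.13.255.255) does not contain 36.45.3.126
Longest matching prefix is /15 -> interface ens16.

ens16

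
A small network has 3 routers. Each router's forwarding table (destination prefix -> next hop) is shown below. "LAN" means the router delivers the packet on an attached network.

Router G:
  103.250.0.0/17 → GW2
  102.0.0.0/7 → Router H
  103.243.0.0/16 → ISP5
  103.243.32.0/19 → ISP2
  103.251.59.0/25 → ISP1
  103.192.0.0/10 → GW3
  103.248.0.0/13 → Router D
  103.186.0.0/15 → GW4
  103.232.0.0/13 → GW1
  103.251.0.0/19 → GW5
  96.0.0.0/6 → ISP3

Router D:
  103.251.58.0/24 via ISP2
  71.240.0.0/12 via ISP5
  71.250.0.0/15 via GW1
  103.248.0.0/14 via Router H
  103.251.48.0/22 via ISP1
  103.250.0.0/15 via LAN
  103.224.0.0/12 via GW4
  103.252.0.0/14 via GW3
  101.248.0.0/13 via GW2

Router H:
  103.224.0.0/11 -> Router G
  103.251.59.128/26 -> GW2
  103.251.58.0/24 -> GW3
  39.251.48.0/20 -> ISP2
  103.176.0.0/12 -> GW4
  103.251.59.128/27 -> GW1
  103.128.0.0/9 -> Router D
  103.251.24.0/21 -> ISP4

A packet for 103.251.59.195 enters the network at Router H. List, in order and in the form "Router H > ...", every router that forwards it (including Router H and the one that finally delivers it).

At Router H: longest match for 103.251.59.195 is 103.224.0.0/11 -> Router G
At Router G: longest match for 103.251.59.195 is 103.248.0.0/13 -> Router D
At Router D: longest match for 103.251.59.195 is 103.250.0.0/15 -> LAN

Router H > Router G > Router D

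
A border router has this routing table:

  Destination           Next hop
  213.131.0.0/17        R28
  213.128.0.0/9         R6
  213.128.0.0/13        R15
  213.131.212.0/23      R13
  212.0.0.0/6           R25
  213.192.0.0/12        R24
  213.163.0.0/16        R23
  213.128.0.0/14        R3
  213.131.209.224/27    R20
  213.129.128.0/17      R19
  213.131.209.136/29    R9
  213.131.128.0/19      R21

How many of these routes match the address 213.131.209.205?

Prefixes containing 213.131.209.205:
  212.0.0.0/6 (212.0.0.0 - 215.255.255.255)
  213.128.0.0/9 (213.128.0.0 - 213.255.255.255)
  213.128.0.0/13 (213.128.0.0 - 213.135.255.255)
  213.128.0.0/14 (213.128.0.0 - 213.131.255.255)
Total matching entries: 4.

4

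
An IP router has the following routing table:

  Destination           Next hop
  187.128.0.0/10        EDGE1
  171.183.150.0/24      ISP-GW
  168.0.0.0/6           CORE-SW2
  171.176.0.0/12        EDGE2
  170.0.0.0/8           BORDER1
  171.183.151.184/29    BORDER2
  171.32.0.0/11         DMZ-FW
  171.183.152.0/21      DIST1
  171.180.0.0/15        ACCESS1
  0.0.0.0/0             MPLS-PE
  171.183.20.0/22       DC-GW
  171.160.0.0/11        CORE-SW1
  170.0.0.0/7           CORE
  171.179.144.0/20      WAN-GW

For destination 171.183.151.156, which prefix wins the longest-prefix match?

Entries matching 171.183.151.156:
  0.0.0.0/0 (default, matches everything)
  168.0.0.0/6 (168.0.0.0 - 171.255.255.255)
  170.0.0.0/7 (170.0.0.0 - 171.255.255.255)
  171.160.0.0/11 (171.160.0.0 - 171.191.255.255)
  171.176.0.0/12 (171.176.0.0 - 171.191.255.255)
Most specific is 171.176.0.0/12.

171.176.0.0/12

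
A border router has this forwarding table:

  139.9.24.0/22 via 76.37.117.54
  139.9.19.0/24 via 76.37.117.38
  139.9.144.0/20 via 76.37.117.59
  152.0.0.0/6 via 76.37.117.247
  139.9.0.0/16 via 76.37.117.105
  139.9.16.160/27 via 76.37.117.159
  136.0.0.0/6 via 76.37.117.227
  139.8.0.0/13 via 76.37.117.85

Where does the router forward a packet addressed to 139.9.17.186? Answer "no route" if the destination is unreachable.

76.37.117.105

Routes whose prefix contains 139.9.17.186:
  136.0.0.0/6 (136.0.0.0 - 139.255.255.255) -> 76.37.117.227
  139.8.0.0/13 (139.8.0.0 - 139.15.255.255) -> 76.37.117.85
  139.9.0.0/16 (139.9.0.0 - 139.9.255.255) -> 76.37.117.105
More-specific entries that do NOT match:
  139.9.16.160/27 (139.9.16.160 - 139.9.16.191) does not contain 139.9.17.186
  139.9.19.0/24 (139.9.19.0 - 139.9.19.255) does not contain 139.9.17.186
  139.9.24.0/22 (139.9.24.0 - 139.9.27.255) does not contain 139.9.17.186
  139.9.144.0/20 (139.9.144.0 - 139.9.159.255) does not contain 139.9.17.186
Longest matching prefix is /16 -> next hop 76.37.117.105.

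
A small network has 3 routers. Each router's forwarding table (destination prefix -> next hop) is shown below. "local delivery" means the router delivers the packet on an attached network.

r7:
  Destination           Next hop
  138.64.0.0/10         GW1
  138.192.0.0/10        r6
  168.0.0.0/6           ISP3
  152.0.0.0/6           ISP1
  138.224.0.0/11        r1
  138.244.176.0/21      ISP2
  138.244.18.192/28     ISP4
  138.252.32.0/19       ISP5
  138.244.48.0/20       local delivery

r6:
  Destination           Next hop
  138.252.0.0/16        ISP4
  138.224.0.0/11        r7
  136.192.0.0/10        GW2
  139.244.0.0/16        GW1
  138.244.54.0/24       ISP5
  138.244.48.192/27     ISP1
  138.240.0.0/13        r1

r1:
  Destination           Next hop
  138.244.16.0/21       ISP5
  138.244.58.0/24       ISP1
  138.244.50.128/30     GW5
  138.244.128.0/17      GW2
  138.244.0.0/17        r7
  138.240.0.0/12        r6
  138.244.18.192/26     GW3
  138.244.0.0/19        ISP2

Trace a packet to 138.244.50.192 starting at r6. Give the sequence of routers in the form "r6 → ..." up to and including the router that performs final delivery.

At r6: longest match for 138.244.50.192 is 138.240.0.0/13 -> r1
At r1: longest match for 138.244.50.192 is 138.244.0.0/17 -> r7
At r7: longest match for 138.244.50.192 is 138.244.48.0/20 -> local delivery

r6 → r1 → r7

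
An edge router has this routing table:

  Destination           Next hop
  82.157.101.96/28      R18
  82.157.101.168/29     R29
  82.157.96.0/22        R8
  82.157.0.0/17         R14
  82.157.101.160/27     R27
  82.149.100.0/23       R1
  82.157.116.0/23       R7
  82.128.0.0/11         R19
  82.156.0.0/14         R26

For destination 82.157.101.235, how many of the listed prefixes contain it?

Prefixes containing 82.157.101.235:
  82.128.0.0/11 (82.128.0.0 - 82.159.255.255)
  82.156.0.0/14 (82.156.0.0 - 82.159.255.255)
  82.157.0.0/17 (82.157.0.0 - 82.157.127.255)
Total matching entries: 3.

3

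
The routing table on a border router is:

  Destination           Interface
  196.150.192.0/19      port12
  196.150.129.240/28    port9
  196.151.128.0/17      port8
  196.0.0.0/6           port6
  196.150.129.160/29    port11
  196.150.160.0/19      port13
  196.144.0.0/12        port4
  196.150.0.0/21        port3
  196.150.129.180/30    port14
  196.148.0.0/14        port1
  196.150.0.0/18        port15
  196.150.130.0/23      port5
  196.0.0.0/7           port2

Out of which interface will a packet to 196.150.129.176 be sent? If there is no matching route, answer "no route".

Routes whose prefix contains 196.150.129.176:
  196.0.0.0/6 (196.0.0.0 - 199.255.255.255) -> port6
  196.0.0.0/7 (196.0.0.0 - 197.255.255.255) -> port2
  196.144.0.0/12 (196.144.0.0 - 196.159.255.255) -> port4
  196.148.0.0/14 (196.148.0.0 - 196.151.255.255) -> port1
More-specific entries that do NOT match:
  196.150.129.180/30 (196.150.129.180 - 196.150.129.183) does not contain 196.150.129.176
  196.150.129.160/29 (196.150.129.160 - 196.150.129.167) does not contain 196.150.129.176
  196.150.129.240/28 (196.150.129.240 - 196.150.129.255) does not contain 196.150.129.176
  196.150.130.0/23 (196.150.130.0 - 196.150.131.255) does not contain 196.150.129.176
  196.150.0.0/21 (196.150.0.0 - 196.150.7.255) does not contain 196.150.129.176
  196.150.192.0/19 (196.150.192.0 - 196.150.223.255) does not contain 196.150.129.176
  196.150.160.0/19 (196.150.160.0 - 196.150.191.255) does not contain 196.150.129.176
  196.150.0.0/18 (196.150.0.0 - 196.150.63.255) does not contain 196.150.129.176
  196.151.128.0/17 (196.151.128.0 - 196.151.255.255) does not contain 196.150.129.176
Longest matching prefix is /14 -> interface port1.

port1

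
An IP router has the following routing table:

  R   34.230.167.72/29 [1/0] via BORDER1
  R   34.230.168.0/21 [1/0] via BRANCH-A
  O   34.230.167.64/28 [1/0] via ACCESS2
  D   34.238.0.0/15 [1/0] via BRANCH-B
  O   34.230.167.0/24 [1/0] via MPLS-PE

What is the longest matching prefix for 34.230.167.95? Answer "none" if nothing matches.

34.230.167.0/24

Entries matching 34.230.167.95:
  34.230.167.0/24 (34.230.167.0 - 34.230.167.255)
Most specific is 34.230.167.0/24.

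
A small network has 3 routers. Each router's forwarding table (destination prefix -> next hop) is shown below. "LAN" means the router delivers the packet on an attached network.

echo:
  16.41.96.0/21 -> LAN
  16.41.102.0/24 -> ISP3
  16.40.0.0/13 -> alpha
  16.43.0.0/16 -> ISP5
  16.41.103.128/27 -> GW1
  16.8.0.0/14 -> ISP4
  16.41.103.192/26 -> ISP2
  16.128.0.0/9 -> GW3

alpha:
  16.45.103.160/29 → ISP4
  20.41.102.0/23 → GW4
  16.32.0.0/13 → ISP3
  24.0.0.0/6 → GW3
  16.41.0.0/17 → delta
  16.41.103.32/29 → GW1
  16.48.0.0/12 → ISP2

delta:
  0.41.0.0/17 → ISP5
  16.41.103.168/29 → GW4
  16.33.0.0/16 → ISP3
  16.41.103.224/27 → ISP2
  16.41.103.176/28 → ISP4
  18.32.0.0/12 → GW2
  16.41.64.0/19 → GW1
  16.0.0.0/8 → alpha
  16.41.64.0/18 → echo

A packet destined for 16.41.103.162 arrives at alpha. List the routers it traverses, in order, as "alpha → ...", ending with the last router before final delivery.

alpha → delta → echo

At alpha: longest match for 16.41.103.162 is 16.41.0.0/17 -> delta
At delta: longest match for 16.41.103.162 is 16.41.64.0/18 -> echo
At echo: longest match for 16.41.103.162 is 16.41.96.0/21 -> LAN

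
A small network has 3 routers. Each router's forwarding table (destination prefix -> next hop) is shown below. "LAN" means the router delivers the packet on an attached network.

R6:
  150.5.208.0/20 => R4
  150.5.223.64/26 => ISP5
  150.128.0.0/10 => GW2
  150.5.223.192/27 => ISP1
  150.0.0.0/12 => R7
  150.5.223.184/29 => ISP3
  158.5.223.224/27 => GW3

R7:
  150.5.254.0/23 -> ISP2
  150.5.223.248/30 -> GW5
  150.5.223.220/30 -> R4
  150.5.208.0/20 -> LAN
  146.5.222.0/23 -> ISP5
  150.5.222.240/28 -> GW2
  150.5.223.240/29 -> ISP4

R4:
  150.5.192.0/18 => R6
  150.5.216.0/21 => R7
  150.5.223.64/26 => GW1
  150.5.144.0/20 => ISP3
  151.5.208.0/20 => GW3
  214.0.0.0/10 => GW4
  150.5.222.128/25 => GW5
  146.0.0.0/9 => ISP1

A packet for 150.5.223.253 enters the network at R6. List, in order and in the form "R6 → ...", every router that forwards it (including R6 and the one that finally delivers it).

R6 → R4 → R7

At R6: longest match for 150.5.223.253 is 150.5.208.0/20 -> R4
At R4: longest match for 150.5.223.253 is 150.5.216.0/21 -> R7
At R7: longest match for 150.5.223.253 is 150.5.208.0/20 -> LAN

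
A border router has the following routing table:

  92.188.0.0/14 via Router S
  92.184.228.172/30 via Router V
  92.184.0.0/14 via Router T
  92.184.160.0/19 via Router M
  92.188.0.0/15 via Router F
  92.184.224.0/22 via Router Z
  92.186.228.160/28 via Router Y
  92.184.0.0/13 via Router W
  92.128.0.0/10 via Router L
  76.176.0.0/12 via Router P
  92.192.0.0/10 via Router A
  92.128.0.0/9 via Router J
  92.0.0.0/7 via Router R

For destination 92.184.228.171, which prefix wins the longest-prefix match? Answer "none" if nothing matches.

Entries matching 92.184.228.171:
  92.0.0.0/7 (92.0.0.0 - 93.255.255.255)
  92.128.0.0/9 (92.128.0.0 - 92.255.255.255)
  92.128.0.0/10 (92.128.0.0 - 92.191.255.255)
  92.184.0.0/13 (92.184.0.0 - 92.191.255.255)
  92.184.0.0/14 (92.184.0.0 - 92.187.255.255)
Most specific is 92.184.0.0/14.

92.184.0.0/14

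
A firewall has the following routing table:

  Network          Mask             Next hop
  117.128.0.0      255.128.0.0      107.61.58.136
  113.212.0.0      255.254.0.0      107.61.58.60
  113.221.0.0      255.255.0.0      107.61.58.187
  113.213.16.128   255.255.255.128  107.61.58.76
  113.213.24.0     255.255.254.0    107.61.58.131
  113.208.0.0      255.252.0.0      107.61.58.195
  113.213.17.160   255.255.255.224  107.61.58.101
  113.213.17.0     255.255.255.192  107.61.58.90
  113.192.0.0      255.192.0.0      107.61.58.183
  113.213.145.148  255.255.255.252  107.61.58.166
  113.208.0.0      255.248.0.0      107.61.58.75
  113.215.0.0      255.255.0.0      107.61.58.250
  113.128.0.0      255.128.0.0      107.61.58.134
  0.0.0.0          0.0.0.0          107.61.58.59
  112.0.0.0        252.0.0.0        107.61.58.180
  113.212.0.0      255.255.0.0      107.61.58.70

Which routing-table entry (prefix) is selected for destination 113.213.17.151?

113.212.0.0/15

Entries matching 113.213.17.151:
  0.0.0.0/0 (default, matches everything)
  112.0.0.0/6 (112.0.0.0 - 115.255.255.255)
  113.128.0.0/9 (113.128.0.0 - 113.255.255.255)
  113.192.0.0/10 (113.192.0.0 - 113.255.255.255)
  113.208.0.0/13 (113.208.0.0 - 113.215.255.255)
  113.212.0.0/15 (113.212.0.0 - 113.213.255.255)
Most specific is 113.212.0.0/15.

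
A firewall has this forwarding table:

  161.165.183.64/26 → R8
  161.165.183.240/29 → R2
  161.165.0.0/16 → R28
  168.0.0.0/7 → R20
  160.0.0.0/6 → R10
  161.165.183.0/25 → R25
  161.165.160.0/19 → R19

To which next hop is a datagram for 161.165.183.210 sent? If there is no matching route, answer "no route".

Routes whose prefix contains 161.165.183.210:
  160.0.0.0/6 (160.0.0.0 - 163.255.255.255) -> R10
  161.165.0.0/16 (161.165.0.0 - 161.165.255.255) -> R28
  161.165.160.0/19 (161.165.160.0 - 161.165.191.255) -> R19
More-specific entries that do NOT match:
  161.165.183.240/29 (161.165.183.240 - 161.165.183.247) does not contain 161.165.183.210
  161.165.183.64/26 (161.165.183.64 - 161.165.183.127) does not contain 161.165.183.210
  161.165.183.0/25 (161.165.183.0 - 161.165.183.127) does not contain 161.165.183.210
Longest matching prefix is /19 -> next hop R19.

R19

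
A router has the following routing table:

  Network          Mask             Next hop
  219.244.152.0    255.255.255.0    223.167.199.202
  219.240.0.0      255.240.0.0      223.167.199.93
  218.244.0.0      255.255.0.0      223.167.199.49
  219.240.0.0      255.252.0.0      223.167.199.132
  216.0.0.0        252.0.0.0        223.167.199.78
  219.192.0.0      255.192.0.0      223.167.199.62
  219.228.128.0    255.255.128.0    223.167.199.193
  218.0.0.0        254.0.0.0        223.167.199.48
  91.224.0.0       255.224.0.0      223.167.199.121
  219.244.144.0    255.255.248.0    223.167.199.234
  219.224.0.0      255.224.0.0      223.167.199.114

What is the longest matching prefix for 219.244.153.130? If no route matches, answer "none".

219.240.0.0/12

Entries matching 219.244.153.130:
  216.0.0.0/6 (216.0.0.0 - 219.255.255.255)
  218.0.0.0/7 (218.0.0.0 - 219.255.255.255)
  219.192.0.0/10 (219.192.0.0 - 219.255.255.255)
  219.224.0.0/11 (219.224.0.0 - 219.255.255.255)
  219.240.0.0/12 (219.240.0.0 - 219.255.255.255)
Most specific is 219.240.0.0/12.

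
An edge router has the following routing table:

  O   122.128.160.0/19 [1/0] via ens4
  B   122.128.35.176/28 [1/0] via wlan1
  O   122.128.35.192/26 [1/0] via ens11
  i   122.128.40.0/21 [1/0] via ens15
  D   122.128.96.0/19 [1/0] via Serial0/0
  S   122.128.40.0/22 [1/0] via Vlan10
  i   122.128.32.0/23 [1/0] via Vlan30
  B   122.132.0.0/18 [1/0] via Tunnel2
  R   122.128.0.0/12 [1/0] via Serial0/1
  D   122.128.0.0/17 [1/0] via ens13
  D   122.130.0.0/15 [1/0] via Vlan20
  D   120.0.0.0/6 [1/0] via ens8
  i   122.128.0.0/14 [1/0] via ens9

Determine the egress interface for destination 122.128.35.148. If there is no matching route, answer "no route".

Routes whose prefix contains 122.128.35.148:
  120.0.0.0/6 (120.0.0.0 - 123.255.255.255) -> ens8
  122.128.0.0/12 (122.128.0.0 - 122.143.255.255) -> Serial0/1
  122.128.0.0/14 (122.128.0.0 - 122.131.255.255) -> ens9
  122.128.0.0/17 (122.128.0.0 - 122.128.127.255) -> ens13
More-specific entries that do NOT match:
  122.128.35.176/28 (122.128.35.176 - 122.128.35.191) does not contain 122.128.35.148
  122.128.35.192/26 (122.128.35.192 - 122.128.35.255) does not contain 122.128.35.148
  122.128.32.0/23 (122.128.32.0 - 122.128.33.255) does not contain 122.128.35.148
  122.128.40.0/22 (122.128.40.0 - 122.128.43.255) does not contain 122.128.35.148
  122.128.40.0/21 (122.128.40.0 - 122.128.47.255) does not contain 122.128.35.148
  122.128.160.0/19 (122.128.160.0 - 122.128.191.255) does not contain 122.128.35.148
  122.128.96.0/19 (122.128.96.0 - 122.128.127.255) does not contain 122.128.35.148
  122.132.0.0/18 (122.132.0.0 - 122.132.63.255) does not contain 122.128.35.148
Longest matching prefix is /17 -> interface ens13.

ens13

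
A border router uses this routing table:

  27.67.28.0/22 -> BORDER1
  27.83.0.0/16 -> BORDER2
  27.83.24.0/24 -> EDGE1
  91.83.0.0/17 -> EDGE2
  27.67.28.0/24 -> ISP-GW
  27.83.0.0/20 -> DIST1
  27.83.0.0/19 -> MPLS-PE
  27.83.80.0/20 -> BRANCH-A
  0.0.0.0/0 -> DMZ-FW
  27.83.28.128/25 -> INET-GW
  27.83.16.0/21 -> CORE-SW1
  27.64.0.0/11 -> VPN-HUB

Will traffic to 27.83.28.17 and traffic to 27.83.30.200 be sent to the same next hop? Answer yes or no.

27.83.28.17: longest match 27.83.0.0/19 -> MPLS-PE
27.83.30.200: longest match 27.83.0.0/19 -> MPLS-PE

yes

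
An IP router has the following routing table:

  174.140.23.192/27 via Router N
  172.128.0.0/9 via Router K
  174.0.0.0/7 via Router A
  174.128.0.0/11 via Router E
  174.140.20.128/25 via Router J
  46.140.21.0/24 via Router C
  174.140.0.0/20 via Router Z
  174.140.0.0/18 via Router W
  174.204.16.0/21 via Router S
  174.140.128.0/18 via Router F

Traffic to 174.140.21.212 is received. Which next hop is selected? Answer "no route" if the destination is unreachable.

Router W

Routes whose prefix contains 174.140.21.212:
  174.0.0.0/7 (174.0.0.0 - 175.255.255.255) -> Router A
  174.128.0.0/11 (174.128.0.0 - 174.159.255.255) -> Router E
  174.140.0.0/18 (174.140.0.0 - 174.140.63.255) -> Router W
More-specific entries that do NOT match:
  174.140.23.192/27 (174.140.23.192 - 174.140.23.223) does not contain 174.140.21.212
  174.140.20.128/25 (174.140.20.128 - 174.140.20.255) does not contain 174.140.21.212
  46.140.21.0/24 (46.140.21.0 - 46.140.21.255) does not contain 174.140.21.212
  174.204.16.0/21 (174.204.16.0 - 174.204.23.255) does not contain 174.140.21.212
  174.140.0.0/20 (174.140.0.0 - 174.140.15.255) does not contain 174.140.21.212
Longest matching prefix is /18 -> next hop Router W.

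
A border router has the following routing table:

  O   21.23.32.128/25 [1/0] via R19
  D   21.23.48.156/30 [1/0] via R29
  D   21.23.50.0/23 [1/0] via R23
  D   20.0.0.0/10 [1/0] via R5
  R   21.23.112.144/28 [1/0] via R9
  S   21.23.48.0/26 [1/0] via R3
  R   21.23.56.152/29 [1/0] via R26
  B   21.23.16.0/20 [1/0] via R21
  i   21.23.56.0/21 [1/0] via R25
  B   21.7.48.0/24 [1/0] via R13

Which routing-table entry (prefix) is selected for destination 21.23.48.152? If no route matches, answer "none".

none

21.23.48.152 is outside every listed prefix and there is no default route.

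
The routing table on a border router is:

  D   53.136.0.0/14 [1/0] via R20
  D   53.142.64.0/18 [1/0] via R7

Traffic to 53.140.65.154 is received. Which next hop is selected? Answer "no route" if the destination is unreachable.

no route

No entry's prefix contains 53.140.65.154; there is no default route.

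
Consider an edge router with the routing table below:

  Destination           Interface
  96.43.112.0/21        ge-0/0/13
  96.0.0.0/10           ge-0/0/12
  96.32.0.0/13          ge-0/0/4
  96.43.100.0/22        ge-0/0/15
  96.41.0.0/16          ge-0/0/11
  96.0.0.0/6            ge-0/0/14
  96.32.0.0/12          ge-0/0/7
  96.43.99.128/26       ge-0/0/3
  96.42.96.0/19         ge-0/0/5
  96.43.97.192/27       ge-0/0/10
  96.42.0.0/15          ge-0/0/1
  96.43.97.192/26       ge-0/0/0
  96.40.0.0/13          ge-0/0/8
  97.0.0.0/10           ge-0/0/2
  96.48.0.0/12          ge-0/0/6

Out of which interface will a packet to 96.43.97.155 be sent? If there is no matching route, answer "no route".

ge-0/0/1

Routes whose prefix contains 96.43.97.155:
  96.0.0.0/6 (96.0.0.0 - 99.255.255.255) -> ge-0/0/14
  96.0.0.0/10 (96.0.0.0 - 96.63.255.255) -> ge-0/0/12
  96.32.0.0/12 (96.32.0.0 - 96.47.255.255) -> ge-0/0/7
  96.40.0.0/13 (96.40.0.0 - 96.47.255.255) -> ge-0/0/8
  96.42.0.0/15 (96.42.0.0 - 96.43.255.255) -> ge-0/0/1
More-specific entries that do NOT match:
  96.43.97.192/27 (96.43.97.192 - 96.43.97.223) does not contain 96.43.97.155
  96.43.99.128/26 (96.43.99.128 - 96.43.99.191) does not contain 96.43.97.155
  96.43.97.192/26 (96.43.97.192 - 96.43.97.255) does not contain 96.43.97.155
  96.43.100.0/22 (96.43.100.0 - 96.43.103.255) does not contain 96.43.97.155
  96.43.112.0/21 (96.43.112.0 - 96.43.119.255) does not contain 96.43.97.155
  96.42.96.0/19 (96.42.96.0 - 96.42.127.255) does not contain 96.43.97.155
  96.41.0.0/16 (96.41.0.0 - 96.41.255.255) does not contain 96.43.97.155
Longest matching prefix is /15 -> interface ge-0/0/1.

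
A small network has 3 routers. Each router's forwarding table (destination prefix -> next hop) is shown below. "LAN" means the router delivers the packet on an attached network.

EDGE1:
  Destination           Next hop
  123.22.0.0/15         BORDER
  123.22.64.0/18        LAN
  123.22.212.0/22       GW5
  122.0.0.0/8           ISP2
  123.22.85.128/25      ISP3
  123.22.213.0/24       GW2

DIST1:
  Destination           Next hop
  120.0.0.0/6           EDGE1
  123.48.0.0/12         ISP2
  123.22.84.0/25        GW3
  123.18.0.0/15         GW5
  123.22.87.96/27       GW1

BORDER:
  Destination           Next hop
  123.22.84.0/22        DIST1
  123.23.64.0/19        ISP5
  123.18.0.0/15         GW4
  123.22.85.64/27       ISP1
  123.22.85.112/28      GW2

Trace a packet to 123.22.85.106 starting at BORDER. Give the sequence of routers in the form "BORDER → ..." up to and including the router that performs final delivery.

BORDER → DIST1 → EDGE1

At BORDER: longest match for 123.22.85.106 is 123.22.84.0/22 -> DIST1
At DIST1: longest match for 123.22.85.106 is 120.0.0.0/6 -> EDGE1
At EDGE1: longest match for 123.22.85.106 is 123.22.64.0/18 -> LAN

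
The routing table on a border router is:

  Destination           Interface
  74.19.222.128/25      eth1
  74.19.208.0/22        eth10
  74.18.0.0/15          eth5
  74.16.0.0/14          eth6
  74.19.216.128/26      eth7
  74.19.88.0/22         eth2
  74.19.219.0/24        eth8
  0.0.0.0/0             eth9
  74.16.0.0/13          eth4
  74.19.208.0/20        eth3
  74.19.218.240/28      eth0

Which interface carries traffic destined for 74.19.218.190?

eth3

Routes whose prefix contains 74.19.218.190:
  0.0.0.0/0 (default, matches everything) -> eth9
  74.16.0.0/13 (74.16.0.0 - 74.23.255.255) -> eth4
  74.16.0.0/14 (74.16.0.0 - 74.19.255.255) -> eth6
  74.18.0.0/15 (74.18.0.0 - 74.19.255.255) -> eth5
  74.19.208.0/20 (74.19.208.0 - 74.19.223.255) -> eth3
More-specific entries that do NOT match:
  74.19.218.240/28 (74.19.218.240 - 74.19.218.255) does not contain 74.19.218.190
  74.19.216.128/26 (74.19.216.128 - 74.19.216.191) does not contain 74.19.218.190
  74.19.222.128/25 (74.19.222.128 - 74.19.222.255) does not contain 74.19.218.190
  74.19.219.0/24 (74.19.219.0 - 74.19.219.255) does not contain 74.19.218.190
  74.19.208.0/22 (74.19.208.0 - 74.19.211.255) does not contain 74.19.218.190
  74.19.88.0/22 (74.19.88.0 - 74.19.91.255) does not contain 74.19.218.190
Longest matching prefix is /20 -> interface eth3.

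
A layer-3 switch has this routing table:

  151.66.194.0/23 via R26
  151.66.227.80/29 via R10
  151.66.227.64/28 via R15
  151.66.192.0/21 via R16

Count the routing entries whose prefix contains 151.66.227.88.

No listed prefix contains 151.66.227.88.
Total matching entries: 0.

0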